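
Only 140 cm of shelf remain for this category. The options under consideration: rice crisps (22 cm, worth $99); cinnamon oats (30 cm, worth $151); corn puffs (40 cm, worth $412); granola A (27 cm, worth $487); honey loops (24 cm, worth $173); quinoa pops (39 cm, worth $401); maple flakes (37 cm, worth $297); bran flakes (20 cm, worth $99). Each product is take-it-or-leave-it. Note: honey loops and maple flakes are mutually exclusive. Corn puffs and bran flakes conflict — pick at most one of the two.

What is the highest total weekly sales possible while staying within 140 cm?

Corn puffs + granola A + honey loops + quinoa pops uses 130 of the 140 cm and totals 1473.

1473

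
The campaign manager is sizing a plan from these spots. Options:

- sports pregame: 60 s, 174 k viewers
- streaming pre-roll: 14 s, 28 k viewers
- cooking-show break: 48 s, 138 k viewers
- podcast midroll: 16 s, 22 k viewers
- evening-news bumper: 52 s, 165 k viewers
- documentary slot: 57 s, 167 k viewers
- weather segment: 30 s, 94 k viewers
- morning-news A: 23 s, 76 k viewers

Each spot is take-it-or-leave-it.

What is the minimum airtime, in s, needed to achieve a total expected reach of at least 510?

Minimise s subject to total expected reach ≥ 510.
sports pregame + documentary slot + weather segment + morning-news A: 511 expected reach at 170 s.
Any bundle with less than 170 s falls short of 510.

170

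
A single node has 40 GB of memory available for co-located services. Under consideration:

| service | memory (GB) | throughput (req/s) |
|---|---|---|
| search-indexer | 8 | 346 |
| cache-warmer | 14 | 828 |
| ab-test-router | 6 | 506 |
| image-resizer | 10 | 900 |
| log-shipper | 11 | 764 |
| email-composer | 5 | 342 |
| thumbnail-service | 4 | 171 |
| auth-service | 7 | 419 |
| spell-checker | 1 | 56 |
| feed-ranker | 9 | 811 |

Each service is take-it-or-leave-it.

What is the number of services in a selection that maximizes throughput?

5

Best achievable throughput is 3152.
One optimal bundle: ab-test-router + image-resizer + log-shipper + thumbnail-service + feed-ranker (40 GB).
Any selection reaching 3152 contains exactly 5 services.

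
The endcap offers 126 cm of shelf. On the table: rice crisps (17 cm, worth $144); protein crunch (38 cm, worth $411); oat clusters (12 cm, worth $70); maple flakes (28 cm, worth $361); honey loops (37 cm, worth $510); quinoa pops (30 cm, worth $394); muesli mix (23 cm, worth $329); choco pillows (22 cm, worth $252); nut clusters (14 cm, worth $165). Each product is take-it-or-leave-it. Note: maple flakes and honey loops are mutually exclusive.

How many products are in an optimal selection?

Optimal total is 1650.
One optimal bundle: honey loops + quinoa pops + muesli mix + choco pillows + nut clusters (126 cm).
All optima have 5 products.

5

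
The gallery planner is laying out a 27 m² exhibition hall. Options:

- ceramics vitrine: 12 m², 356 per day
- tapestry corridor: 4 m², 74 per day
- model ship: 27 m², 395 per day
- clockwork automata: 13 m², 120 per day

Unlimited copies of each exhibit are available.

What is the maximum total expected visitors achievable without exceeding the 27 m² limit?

712

2×ceramics vitrine uses 24 of the 27 m² and totals 712.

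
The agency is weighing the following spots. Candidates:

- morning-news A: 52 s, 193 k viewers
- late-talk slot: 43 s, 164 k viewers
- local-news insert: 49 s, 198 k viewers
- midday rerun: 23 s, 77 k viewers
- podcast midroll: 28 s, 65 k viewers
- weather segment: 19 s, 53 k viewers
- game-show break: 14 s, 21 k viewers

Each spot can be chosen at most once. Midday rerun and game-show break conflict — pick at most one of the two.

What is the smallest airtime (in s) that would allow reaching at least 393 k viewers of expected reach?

111

Need the lightest bundle worth ≥ 393.
late-talk slot + local-news insert + weather segment reaches 415 using 111 s.
Below 111 s the best achievable stays under 393.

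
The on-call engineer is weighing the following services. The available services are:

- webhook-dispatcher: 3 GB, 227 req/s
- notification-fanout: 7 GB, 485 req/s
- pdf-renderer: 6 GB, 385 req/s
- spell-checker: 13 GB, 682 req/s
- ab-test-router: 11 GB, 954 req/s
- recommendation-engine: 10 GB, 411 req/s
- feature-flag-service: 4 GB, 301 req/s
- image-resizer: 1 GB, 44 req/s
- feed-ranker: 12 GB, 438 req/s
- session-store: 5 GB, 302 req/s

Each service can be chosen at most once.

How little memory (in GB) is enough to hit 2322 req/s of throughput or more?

31

Need the lightest bundle worth ≥ 2322.
Taking webhook-dispatcher + notification-fanout + pdf-renderer + ab-test-router + feature-flag-service gives 2352 (≥ 2322) for 31 GB.
No combination under 31 GB hits 2322.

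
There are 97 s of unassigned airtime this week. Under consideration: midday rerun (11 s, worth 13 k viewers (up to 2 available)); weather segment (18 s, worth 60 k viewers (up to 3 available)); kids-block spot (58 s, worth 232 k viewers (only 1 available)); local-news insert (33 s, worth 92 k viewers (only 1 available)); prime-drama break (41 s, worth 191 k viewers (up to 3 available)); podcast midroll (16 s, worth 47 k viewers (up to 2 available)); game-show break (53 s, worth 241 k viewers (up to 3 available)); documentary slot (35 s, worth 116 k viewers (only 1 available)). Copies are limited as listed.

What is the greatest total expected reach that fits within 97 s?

432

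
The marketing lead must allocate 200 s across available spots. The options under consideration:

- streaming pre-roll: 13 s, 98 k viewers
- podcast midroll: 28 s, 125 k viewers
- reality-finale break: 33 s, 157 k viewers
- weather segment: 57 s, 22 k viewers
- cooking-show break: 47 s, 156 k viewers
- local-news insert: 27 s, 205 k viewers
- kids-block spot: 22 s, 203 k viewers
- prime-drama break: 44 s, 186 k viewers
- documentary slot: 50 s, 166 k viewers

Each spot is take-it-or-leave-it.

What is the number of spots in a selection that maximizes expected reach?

Best achievable expected reach is 1015.
One optimal bundle: streaming pre-roll + reality-finale break + local-news insert + kids-block spot + prime-drama break + documentary slot (189 s).
All optima have 6 spots.

6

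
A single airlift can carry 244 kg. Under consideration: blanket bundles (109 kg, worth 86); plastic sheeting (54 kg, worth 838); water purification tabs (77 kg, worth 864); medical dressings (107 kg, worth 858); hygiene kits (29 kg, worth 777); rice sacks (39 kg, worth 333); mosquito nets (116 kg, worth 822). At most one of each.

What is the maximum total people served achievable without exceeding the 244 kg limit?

By people served per kg: hygiene kits 26.79, plastic sheeting 15.52, water purification tabs 11.22, rice sacks 8.54 lead.
The ratio ordering already packs tightly: plastic sheeting + water purification tabs + hygiene kits + rice sacks, 199 kg, 2812.

2812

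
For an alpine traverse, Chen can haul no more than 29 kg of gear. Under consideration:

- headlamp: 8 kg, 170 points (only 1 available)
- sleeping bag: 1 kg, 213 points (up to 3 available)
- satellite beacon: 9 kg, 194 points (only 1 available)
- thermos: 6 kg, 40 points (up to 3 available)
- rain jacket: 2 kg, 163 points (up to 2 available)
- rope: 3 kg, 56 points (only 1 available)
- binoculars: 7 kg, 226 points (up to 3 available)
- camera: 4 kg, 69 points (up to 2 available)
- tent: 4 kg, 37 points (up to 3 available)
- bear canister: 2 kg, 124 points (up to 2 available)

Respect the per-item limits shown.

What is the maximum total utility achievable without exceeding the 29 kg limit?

1734

Ranking by ratio (utility/kg): sleeping bag 213.00, rain jacket 81.50, bear canister 62.00, binoculars 32.29.
Taking the top-ratio items first gives 3×sleeping bag + 2×rain jacket + rope + 2×binoculars + 2×bear canister for 1721 (28 kg).
Dropping rope frees 3 kg; slotting in camera (4 kg) lifts the total to 1734 at 29 kg.
Nothing else within 29 kg beats 1734.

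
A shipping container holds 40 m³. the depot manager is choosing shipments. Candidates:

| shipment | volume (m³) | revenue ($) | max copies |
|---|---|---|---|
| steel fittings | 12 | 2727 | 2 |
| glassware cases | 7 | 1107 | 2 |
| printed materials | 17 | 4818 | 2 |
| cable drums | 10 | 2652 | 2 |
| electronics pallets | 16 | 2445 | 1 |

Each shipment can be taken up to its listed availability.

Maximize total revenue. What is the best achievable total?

10197

Taking the top-ratio shipments first gives 2×printed materials for 9636 (34 m³).
The 17 m³ tied up in printed materials is better spent on steel fittings + cable drums — total rises to 10197 (39 m³).
Nothing else within 40 m³ beats 10197.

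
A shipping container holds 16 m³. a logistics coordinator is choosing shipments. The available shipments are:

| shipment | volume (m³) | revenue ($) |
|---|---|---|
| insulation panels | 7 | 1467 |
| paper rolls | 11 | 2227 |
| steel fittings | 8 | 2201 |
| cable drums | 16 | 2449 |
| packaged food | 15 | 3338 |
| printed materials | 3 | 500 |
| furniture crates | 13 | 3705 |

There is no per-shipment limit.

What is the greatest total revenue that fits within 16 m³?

Greedy by ratio would take printed materials + furniture crates: 16 m³ used, total 4205.
Replace printed materials and furniture crates with 2×steel fittings: the trade gains 197 net, giving 4402 at 16 m³.
That's the maximum — no swap from here does better than 4402.

4402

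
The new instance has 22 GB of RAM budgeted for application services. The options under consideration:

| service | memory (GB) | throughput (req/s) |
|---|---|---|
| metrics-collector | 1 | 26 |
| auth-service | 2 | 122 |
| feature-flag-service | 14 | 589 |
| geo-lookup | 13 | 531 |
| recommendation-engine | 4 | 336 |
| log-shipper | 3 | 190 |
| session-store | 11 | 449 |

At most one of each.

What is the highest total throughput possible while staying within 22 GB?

Best packing: auth-service + geo-lookup + recommendation-engine + log-shipper — 22 GB, 1179 total.
Runner-up metrics-collector + feature-flag-service + recommendation-engine + log-shipper tops out at 1141.

1179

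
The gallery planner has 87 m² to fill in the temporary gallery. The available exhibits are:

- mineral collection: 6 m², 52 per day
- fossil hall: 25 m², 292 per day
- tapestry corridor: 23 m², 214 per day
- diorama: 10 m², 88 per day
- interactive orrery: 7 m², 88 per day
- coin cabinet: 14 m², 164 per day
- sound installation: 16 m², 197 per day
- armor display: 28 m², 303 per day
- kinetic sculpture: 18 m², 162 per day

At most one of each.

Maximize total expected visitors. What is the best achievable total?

968

Ranking by ratio (expected visitors/m²): interactive orrery 12.57, sound installation 12.31, coin cabinet 11.71, fossil hall 11.68.
Greedy by ratio would take fossil hall + tapestry corridor + interactive orrery + coin cabinet + sound installation: 85 m² used, total 955.
Dropping tapestry corridor and coin cabinet frees 37 m²; slotting in diorama + armor display (38 m²) lifts the total to 968 at 86 m².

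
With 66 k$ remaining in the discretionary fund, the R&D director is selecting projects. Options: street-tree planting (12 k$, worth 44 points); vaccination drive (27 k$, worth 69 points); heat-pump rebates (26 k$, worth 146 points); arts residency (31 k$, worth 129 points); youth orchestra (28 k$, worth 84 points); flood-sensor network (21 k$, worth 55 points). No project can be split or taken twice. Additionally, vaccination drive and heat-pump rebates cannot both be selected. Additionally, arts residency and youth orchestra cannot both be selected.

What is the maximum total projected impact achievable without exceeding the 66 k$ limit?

275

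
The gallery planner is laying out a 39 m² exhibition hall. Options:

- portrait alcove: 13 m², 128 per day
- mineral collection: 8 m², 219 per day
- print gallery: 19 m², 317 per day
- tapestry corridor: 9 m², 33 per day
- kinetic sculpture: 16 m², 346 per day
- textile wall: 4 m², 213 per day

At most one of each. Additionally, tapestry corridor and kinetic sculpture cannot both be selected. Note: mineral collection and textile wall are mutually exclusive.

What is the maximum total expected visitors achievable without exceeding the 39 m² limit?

By expected visitors per m²: textile wall 53.25, mineral collection 27.38, kinetic sculpture 21.62 lead.
Best packing: print gallery + kinetic sculpture + textile wall — 39 m², 876 total.

876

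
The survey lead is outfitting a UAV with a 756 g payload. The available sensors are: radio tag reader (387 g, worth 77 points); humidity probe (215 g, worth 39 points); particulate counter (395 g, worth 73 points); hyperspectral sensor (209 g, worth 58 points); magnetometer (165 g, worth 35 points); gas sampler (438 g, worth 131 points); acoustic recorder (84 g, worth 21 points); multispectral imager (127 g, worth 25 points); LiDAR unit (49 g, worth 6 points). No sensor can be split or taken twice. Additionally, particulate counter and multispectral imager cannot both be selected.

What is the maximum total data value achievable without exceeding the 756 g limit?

210

Best packing: hyperspectral sensor + gas sampler + acoustic recorder — 731 g, 210 total.
The closest alternative, hyperspectral sensor + gas sampler + LiDAR unit, reaches only 195.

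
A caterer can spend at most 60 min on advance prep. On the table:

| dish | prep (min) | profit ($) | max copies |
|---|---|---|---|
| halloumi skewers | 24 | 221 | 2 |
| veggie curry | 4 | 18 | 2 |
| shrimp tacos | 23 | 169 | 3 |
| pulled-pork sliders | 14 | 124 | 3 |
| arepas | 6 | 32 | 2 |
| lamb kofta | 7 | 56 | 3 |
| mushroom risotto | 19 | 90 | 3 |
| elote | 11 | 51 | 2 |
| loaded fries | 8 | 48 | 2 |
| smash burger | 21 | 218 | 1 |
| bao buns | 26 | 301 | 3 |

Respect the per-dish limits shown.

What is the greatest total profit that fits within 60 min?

Lamb kofta + 2×bao buns uses 59 of the 60 min and totals 658.

658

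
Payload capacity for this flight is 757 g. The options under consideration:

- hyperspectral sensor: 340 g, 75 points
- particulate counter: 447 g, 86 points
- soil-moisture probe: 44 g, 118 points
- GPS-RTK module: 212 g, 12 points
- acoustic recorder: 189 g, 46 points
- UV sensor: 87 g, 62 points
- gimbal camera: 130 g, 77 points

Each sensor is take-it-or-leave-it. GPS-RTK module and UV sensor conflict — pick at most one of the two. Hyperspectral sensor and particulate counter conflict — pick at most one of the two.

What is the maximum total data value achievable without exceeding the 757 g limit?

Ranking by ratio (data value/g): soil-moisture probe 2.68, UV sensor 0.71, gimbal camera 0.59, acoustic recorder 0.24.
Best packing: particulate counter + soil-moisture probe + UV sensor + gimbal camera — 708 g, 343 total.

343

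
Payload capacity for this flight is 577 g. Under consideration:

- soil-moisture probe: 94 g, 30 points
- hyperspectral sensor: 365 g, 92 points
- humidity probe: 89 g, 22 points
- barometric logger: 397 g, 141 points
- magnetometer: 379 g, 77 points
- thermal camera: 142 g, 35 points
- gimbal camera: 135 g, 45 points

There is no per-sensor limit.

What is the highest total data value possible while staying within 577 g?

186

Best packing: barometric logger + gimbal camera — 532 g, 186 total.
No other feasible combination exceeds 186.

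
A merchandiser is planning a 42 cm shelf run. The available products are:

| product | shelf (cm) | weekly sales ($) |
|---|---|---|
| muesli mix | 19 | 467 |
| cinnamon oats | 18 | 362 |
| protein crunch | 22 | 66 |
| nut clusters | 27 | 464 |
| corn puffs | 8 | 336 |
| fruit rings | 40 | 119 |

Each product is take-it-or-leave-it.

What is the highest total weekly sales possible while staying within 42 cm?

829

Taking the top-ratio products first gives muesli mix + corn puffs for 803 (27 cm).
Dropping corn puffs frees 8 cm; slotting in cinnamon oats (18 cm) lifts the total to 829 at 37 cm.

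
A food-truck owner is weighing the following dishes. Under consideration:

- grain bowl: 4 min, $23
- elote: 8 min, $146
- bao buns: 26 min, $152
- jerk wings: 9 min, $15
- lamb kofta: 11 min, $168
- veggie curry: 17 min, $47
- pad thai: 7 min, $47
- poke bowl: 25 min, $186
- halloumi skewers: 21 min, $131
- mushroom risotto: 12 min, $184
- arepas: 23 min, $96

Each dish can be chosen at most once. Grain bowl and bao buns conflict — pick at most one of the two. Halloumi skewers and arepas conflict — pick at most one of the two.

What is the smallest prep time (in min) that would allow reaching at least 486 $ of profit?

31

Look for the lowest-prep combination reaching 486.
elote + lamb kofta + mushroom risotto reaches 498 using 31 min.
No combination under 31 min hits 486.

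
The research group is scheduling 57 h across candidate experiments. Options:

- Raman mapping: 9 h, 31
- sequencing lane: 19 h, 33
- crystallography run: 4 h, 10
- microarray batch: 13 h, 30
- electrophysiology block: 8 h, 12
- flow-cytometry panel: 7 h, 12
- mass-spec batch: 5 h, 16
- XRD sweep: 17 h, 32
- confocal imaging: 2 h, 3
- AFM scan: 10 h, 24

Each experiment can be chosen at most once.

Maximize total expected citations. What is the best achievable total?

136

Greedy by ratio would take Raman mapping + crystallography run + microarray batch + electrophysiology block + flow-cytometry panel + mass-spec batch + AFM scan: 56 h used, total 135.
Reworking the packing: Raman mapping + microarray batch + mass-spec batch + XRD sweep + confocal imaging + AFM scan uses 56 h and improves the total to 136.
Next best is Raman mapping + crystallography run + microarray batch + electrophysiology block + flow-cytometry panel + mass-spec batch + AFM scan at 135 (56 h) — short by 1.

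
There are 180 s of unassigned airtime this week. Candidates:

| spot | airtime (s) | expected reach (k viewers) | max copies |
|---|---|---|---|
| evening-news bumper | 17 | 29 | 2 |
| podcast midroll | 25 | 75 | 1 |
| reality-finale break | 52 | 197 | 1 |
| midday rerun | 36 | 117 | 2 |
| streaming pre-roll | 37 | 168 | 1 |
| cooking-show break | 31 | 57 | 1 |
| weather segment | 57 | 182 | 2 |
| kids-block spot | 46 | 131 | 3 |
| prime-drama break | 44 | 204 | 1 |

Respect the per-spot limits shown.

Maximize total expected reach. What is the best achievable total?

700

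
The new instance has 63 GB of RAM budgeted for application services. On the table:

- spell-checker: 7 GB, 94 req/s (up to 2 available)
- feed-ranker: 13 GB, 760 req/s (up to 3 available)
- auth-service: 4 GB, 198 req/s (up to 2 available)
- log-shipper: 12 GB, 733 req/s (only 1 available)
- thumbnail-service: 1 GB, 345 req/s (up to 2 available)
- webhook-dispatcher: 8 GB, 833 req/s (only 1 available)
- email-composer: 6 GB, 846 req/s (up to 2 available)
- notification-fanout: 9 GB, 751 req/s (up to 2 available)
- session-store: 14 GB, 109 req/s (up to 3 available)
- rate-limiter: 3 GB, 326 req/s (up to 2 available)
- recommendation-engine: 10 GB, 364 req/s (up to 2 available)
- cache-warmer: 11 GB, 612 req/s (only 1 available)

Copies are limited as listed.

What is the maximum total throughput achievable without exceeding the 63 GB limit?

6327

Taking the top-ratio services first gives auth-service + log-shipper + 2×thumbnail-service + webhook-dispatcher + 2×email-composer + 2×notification-fanout + 2×rate-limiter for 6300 (62 GB).
Dropping log-shipper frees 12 GB; slotting in feed-ranker (13 GB) lifts the total to 6327 at 63 GB.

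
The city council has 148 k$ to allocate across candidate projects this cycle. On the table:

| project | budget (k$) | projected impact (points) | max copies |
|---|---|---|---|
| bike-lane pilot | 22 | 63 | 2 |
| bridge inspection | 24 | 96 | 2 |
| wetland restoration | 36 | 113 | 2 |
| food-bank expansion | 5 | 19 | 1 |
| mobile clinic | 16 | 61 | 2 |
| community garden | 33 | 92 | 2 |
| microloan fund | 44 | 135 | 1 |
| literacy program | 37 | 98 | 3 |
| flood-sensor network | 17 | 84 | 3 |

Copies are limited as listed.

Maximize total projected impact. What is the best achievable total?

602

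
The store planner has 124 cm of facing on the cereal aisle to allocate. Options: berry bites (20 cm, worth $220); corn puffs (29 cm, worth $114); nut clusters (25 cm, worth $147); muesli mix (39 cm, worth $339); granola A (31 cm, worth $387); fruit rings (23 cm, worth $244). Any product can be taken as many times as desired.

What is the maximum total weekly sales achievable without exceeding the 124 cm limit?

By weekly sales per cm: granola A 12.48, berry bites 11.00, fruit rings 10.61, muesli mix 8.69 lead.
Best packing: 4×granola A — 124 cm, 1548 total.

1548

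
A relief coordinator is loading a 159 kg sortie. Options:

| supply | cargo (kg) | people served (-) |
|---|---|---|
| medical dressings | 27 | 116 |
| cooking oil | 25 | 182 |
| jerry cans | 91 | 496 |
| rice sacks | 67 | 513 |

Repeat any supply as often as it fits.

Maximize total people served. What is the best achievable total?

1208

Cooking oil + 2×rice sacks uses 159 of the 159 kg and totals 1208.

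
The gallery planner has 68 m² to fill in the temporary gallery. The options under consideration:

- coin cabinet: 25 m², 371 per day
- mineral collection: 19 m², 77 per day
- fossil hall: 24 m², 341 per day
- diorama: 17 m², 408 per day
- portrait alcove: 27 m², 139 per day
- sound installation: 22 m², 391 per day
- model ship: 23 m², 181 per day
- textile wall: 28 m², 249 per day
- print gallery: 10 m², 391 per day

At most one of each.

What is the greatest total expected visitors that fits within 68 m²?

1267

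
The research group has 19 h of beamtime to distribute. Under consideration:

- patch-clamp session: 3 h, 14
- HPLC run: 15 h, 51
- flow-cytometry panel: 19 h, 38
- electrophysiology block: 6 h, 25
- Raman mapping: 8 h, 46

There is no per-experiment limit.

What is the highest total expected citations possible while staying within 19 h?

106

Density check — Raman mapping 5.75, patch-clamp session 4.67, electrophysiology block 4.17 are the best per h.
The ratio ordering already packs tightly: patch-clamp session + 2×Raman mapping, 19 h, 106.
Nothing else within 19 h beats 106.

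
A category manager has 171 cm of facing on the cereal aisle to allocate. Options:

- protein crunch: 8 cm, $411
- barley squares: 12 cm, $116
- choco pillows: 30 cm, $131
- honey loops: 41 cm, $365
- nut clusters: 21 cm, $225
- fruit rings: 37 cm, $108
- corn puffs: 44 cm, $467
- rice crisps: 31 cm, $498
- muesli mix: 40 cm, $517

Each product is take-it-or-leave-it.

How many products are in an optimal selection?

The maximum weekly sales within 171 cm is 2258.
One optimal bundle: protein crunch + honey loops + corn puffs + rice crisps + muesli mix (164 cm).
Every optimal selection uses 5 products.

5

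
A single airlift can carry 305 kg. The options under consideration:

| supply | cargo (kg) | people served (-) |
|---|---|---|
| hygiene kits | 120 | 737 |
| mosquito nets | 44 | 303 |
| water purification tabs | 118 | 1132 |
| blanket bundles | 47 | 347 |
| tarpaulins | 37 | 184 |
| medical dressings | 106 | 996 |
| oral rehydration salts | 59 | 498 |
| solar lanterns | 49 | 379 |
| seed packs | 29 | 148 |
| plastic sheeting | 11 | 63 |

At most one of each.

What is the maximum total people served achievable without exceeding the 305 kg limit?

2689

The ratio ordering already packs tightly: water purification tabs + medical dressings + oral rehydration salts + plastic sheeting, 294 kg, 2689.
Runner-up water purification tabs + medical dressings + solar lanterns + seed packs tops out at 2655.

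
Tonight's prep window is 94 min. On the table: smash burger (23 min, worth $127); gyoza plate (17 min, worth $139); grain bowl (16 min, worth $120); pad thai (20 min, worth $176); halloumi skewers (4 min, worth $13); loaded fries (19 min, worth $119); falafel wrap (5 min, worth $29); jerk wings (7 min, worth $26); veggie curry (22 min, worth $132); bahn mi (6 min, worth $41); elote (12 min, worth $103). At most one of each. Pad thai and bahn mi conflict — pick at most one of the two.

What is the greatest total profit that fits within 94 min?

699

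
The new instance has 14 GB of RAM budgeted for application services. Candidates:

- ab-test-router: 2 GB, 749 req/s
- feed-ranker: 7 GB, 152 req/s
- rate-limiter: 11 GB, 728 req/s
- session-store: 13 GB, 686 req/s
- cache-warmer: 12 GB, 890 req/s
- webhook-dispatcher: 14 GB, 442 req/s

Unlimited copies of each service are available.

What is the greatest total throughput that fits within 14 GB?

Ranking by ratio (throughput/GB): ab-test-router 374.50, cache-warmer 74.17, rate-limiter 66.18.
Best packing: 7×ab-test-router — 14 GB, 5243 total.
That's the maximum — no swap from here does better than 5243.

5243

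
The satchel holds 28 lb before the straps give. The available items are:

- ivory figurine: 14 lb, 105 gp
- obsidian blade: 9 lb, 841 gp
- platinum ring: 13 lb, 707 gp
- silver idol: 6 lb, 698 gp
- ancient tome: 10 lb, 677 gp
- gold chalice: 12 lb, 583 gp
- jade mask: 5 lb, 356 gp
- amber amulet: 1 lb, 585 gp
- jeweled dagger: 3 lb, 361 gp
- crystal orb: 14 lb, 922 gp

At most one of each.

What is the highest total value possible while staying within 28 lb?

2841

By value per lb: amber amulet 585.00, jeweled dagger 120.33, silver idol 116.33, obsidian blade 93.44 lead.
Best packing: obsidian blade + silver idol + jade mask + amber amulet + jeweled dagger — 24 lb, 2841 total.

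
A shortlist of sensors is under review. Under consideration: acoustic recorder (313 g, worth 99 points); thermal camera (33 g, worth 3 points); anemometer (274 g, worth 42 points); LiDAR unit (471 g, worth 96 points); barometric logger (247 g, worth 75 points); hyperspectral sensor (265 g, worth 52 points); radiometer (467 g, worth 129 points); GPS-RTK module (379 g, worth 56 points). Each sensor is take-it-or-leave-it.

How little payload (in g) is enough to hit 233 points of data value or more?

Minimise g subject to total data value ≥ 233.
Taking acoustic recorder + thermal camera + barometric logger + GPS-RTK module gives 233 (≥ 233) for 972 g.
Any bundle with less than 972 g falls short of 233.

972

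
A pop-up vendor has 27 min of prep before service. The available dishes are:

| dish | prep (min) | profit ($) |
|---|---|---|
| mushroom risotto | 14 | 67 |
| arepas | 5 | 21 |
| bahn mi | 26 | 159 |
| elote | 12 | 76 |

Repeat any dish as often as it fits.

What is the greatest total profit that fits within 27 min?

159

A density-first pass picks 2×elote — 152 at 24 min.
The 24 min tied up in 2×elote is better spent on bahn mi — total rises to 159 (26 min).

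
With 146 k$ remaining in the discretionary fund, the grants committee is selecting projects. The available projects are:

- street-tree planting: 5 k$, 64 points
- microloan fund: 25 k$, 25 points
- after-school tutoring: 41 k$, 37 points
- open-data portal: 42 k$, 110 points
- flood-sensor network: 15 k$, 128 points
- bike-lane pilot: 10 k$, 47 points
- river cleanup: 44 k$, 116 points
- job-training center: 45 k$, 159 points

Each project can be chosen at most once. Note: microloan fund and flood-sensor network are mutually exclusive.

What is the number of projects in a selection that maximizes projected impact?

The maximum projected impact within 146 k$ is 514.
street-tree planting + flood-sensor network + bike-lane pilot + river cleanup + job-training center hits 514 at 119 k$.
Every optimal selection uses 5 projects.

5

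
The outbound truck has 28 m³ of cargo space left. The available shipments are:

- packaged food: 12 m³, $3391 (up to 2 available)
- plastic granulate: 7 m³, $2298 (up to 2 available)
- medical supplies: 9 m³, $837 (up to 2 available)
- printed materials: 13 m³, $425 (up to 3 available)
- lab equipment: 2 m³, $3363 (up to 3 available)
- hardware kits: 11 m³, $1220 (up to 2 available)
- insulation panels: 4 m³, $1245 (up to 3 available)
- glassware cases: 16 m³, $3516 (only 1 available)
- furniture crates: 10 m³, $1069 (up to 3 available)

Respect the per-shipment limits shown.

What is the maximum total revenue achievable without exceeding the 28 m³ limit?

Taking 2×plastic granulate + 3×lab equipment + 2×insulation panels: 28 m³ used, 17175 in revenue.
That's the maximum — no swap from here does better than 17175.

17175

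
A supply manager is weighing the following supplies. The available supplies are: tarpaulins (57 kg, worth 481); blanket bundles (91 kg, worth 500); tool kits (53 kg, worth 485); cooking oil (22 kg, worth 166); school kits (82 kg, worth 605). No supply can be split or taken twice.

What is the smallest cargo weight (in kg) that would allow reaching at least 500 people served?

Need the lightest bundle worth ≥ 500.
tool kits + cooking oil reaches 651 using 75 kg.
No combination under 75 kg hits 500.

75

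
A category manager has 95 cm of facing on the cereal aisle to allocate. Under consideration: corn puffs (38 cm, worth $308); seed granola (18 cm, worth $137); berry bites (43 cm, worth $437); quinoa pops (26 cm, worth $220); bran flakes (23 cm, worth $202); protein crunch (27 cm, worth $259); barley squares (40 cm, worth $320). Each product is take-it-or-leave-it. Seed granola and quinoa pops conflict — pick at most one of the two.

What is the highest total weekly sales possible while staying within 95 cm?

Best packing: berry bites + bran flakes + protein crunch — 93 cm, 898 total.
Next best is berry bites + quinoa pops + bran flakes at 859 (92 cm) — short by 39.

898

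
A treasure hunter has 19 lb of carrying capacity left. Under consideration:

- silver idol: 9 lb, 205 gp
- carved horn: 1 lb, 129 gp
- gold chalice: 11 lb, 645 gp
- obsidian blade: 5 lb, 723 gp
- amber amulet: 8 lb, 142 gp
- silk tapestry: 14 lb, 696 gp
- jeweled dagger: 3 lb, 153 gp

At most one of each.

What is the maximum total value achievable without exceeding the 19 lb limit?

1521

A density-first pass picks carved horn + gold chalice + obsidian blade — 1497 at 17 lb.
Replace carved horn with jeweled dagger: the trade gains 24 net, giving 1521 at 19 lb.
The closest alternative, carved horn + gold chalice + obsidian blade, reaches only 1497.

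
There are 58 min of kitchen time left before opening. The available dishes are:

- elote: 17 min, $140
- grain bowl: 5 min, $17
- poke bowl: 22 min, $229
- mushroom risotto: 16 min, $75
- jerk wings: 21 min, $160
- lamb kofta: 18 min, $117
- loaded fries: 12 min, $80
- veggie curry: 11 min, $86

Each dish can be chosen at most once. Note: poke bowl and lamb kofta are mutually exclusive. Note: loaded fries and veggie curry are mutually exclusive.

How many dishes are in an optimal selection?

3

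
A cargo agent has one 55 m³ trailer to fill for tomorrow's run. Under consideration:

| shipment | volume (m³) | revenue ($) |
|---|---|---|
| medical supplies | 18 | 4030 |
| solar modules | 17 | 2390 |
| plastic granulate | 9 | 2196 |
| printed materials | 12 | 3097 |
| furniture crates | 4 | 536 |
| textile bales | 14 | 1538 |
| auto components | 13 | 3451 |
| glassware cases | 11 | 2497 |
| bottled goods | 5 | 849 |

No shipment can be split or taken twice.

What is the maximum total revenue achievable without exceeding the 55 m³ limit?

By revenue per m³: auto components 265.46, printed materials 258.08, plastic granulate 244.00, glassware cases 227.00 lead.
Filling by ratio: plastic granulate + printed materials + furniture crates + auto components + glassware cases + bottled goods for 12626, with 1 m³ left unused.
The 18 m³ tied up in plastic granulate and furniture crates and bottled goods is better spent on medical supplies — total rises to 13075 (54 m³).
Runner-up medical supplies + plastic granulate + printed materials + auto components tops out at 12774.

13075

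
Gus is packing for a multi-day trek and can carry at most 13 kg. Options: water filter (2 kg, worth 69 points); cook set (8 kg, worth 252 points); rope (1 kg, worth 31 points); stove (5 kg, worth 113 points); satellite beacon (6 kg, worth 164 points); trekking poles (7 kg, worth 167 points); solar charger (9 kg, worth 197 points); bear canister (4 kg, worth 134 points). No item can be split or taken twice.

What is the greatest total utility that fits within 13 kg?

Density check — water filter 34.50, bear canister 33.50, cook set 31.50 are the best per kg.
A density-first pass picks water filter + rope + satellite beacon + bear canister — 398 at 13 kg.
The 8 kg tied up in water filter and satellite beacon is better spent on cook set — total rises to 417 (13 kg).
Every other selection either busts 13 kg or fails to beat 417.

417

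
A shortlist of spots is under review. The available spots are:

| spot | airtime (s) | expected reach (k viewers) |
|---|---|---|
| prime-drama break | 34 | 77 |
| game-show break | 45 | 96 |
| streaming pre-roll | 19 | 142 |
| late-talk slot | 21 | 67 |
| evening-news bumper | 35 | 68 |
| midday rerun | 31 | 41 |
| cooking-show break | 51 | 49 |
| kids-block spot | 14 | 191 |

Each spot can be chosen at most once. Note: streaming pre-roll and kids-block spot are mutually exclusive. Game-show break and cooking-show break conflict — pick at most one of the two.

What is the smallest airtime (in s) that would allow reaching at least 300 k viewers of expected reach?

Need the lightest bundle worth ≥ 300.
prime-drama break + late-talk slot + kids-block spot: 335 expected reach at 69 s.
Any bundle with less than 69 s falls short of 300.

69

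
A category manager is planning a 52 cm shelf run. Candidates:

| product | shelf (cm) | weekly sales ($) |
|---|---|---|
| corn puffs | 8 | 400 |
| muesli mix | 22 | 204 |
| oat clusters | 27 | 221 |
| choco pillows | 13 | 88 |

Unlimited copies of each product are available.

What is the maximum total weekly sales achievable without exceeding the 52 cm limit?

2400

Best packing: 6×corn puffs — 48 cm, 2400 total.
That's the maximum — no swap from here does better than 2400.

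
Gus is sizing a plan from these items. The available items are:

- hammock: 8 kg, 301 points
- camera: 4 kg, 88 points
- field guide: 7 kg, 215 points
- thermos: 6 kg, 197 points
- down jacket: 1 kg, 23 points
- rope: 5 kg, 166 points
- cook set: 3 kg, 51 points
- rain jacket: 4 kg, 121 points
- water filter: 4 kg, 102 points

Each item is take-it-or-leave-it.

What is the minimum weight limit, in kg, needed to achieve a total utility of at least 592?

18

Need the lightest bundle worth ≥ 592.
Taking hammock + thermos + rain jacket gives 619 (≥ 592) for 18 kg.
Below 18 kg the best achievable stays under 592.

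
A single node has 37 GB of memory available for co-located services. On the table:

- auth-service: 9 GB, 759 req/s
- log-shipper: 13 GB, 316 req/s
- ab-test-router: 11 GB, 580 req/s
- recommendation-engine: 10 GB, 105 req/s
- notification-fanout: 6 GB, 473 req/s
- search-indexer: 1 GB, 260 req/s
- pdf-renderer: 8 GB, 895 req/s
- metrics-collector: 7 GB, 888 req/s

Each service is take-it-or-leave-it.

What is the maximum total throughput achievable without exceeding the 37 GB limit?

Filling by ratio: auth-service + notification-fanout + search-indexer + pdf-renderer + metrics-collector for 3275, with 6 GB left unused.
The 6 GB tied up in notification-fanout is better spent on ab-test-router — total rises to 3382 (36 GB).

3382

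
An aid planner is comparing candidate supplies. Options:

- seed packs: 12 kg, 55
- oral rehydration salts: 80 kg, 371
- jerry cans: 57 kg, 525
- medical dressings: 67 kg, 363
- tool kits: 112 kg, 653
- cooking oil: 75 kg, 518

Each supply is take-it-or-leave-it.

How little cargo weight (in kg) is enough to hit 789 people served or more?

Look for the lowest-cargo combination reaching 789.
jerry cans + medical dressings: 888 people served at 124 kg.
No combination under 124 kg hits 789.

124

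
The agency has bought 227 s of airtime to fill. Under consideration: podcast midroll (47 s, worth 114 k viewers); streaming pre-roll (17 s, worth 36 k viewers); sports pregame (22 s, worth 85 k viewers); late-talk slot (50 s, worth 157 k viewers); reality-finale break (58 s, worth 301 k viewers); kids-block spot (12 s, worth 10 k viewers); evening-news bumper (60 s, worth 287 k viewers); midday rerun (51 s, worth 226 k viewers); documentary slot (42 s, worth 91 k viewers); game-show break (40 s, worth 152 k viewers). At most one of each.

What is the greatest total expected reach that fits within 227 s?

1002

Greedy by ratio would take streaming pre-roll + sports pregame + reality-finale break + kids-block spot + evening-news bumper + midday rerun: 220 s used, total 945.
Dropping sports pregame and kids-block spot frees 34 s; slotting in game-show break (40 s) lifts the total to 1002 at 226 s.
The closest alternative, reality-finale break + kids-block spot + evening-news bumper + midday rerun + game-show break, reaches only 976.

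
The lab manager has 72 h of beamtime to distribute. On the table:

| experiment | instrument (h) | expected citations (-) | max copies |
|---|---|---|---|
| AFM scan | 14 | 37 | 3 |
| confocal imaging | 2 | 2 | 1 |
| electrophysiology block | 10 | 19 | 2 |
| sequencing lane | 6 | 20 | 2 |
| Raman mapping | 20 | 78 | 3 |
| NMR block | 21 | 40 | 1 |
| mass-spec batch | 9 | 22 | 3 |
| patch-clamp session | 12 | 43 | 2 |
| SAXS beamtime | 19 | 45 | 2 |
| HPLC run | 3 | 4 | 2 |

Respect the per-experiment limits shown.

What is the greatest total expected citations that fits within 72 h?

277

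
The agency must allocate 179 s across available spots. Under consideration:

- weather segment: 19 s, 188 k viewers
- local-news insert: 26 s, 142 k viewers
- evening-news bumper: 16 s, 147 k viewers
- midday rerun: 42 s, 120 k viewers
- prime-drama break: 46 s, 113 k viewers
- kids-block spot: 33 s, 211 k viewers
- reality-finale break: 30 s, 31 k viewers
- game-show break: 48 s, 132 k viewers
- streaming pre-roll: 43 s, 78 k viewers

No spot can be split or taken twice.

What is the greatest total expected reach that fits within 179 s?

The ratio ordering already packs tightly: weather segment + local-news insert + evening-news bumper + midday rerun + kids-block spot + streaming pre-roll, 179 s, 886.

886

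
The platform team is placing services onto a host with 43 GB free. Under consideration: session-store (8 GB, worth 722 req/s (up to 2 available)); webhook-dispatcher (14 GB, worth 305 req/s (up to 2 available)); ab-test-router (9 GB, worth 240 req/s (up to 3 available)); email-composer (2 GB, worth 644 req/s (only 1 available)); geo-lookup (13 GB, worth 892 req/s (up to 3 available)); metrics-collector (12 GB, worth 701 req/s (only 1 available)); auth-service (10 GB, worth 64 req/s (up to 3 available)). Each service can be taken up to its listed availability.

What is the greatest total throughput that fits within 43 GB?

3681

Density check — email-composer 322.00, session-store 90.25, geo-lookup 68.62 are the best per GB.
The ratio ordering already packs tightly: 2×session-store + email-composer + geo-lookup + metrics-collector, 43 GB, 3681.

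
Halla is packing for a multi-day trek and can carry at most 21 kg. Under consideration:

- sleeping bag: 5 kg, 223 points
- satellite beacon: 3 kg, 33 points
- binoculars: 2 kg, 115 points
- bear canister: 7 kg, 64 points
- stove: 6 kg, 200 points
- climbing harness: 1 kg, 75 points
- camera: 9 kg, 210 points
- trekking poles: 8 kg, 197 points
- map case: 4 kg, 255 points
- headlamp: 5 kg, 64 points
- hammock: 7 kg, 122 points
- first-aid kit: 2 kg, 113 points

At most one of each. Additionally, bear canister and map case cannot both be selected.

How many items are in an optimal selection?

6

The maximum utility within 21 kg is 981.
For example sleeping bag + binoculars + stove + climbing harness + map case + first-aid kit achieves it, using 20 kg.
Any selection reaching 981 contains exactly 6 items.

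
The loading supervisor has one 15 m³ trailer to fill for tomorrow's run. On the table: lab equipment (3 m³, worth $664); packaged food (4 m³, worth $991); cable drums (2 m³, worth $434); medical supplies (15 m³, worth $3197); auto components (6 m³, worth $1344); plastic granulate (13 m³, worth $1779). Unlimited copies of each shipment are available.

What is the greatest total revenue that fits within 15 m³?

3637

By revenue per m³: packaged food 247.75, auto components 224.00, lab equipment 221.33 lead.
Taking lab equipment + 3×packaged food: 15 m³ used, 3637 in revenue.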